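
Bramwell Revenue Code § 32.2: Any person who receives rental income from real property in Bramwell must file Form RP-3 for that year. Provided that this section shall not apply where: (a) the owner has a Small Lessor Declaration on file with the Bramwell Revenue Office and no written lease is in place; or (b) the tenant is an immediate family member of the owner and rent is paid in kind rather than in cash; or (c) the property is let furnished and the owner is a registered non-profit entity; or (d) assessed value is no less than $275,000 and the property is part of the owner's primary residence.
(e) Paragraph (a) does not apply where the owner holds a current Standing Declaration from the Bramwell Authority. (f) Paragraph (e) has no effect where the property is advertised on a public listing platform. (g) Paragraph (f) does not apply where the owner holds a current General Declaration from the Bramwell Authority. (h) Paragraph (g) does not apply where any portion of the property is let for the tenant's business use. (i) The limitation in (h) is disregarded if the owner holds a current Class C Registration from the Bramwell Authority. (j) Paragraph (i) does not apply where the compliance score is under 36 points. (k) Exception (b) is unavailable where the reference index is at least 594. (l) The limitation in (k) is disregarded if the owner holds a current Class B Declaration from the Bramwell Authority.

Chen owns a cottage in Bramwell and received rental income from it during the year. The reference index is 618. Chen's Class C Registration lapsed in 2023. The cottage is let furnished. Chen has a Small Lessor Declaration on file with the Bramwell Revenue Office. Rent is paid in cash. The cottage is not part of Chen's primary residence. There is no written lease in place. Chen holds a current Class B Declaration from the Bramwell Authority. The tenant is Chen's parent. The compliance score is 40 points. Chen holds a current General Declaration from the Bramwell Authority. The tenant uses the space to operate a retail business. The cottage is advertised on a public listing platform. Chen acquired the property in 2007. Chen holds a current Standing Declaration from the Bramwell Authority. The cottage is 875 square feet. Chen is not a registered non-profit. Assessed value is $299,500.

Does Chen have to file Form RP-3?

No — exception (a) applies; Chen is not required to file Form RP-3.

Exception (a)'s conditions are all satisfied: a Small Lessor Declaration is on file; there is no written lease. Considering the limiting provisions: (e) applies (a current Standing Declaration is held), but is set aside by (f): (f) is engaged — the property is publicly advertised. (g) would limit (f) — a current General Declaration is held — but (h) sets (g) aside: (h) is triggered — the space is let for business use. (i), which would lift (h), is inapplicable — there is no Class C Registration in force. (a) remains available.
Exception (b) does not apply: rent is paid in cash.
Exception (c) requires that the owner is a registered non-profit entity; but Chen is not a registered non-profit, so (c) is unavailable.
Exception (d) requires that the property is part of the owner's primary residence; but the cottage is not part of the primary residence, so (d) is unavailable.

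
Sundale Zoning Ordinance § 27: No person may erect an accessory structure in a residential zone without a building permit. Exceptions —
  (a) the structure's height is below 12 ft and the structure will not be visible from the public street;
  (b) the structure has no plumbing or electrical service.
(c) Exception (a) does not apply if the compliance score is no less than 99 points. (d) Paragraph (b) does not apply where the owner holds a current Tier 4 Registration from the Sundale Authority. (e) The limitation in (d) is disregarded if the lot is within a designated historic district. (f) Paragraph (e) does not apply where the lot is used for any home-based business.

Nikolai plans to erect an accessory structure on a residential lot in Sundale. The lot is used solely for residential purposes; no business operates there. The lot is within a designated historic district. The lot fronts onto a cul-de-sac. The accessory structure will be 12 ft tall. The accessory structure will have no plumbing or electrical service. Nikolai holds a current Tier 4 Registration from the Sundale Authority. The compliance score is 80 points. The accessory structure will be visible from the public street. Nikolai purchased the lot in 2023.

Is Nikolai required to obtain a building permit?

No — exception (b) applies; Nikolai does not need a building permit.

Exception (a) requires that the structure's height is below 12 ft; but the structure's height is 12 ft, not below 12 ft, so (a) is unavailable.
All of (b)'s requirements are met (there is no plumbing or electrical service). Considering the limiting provisions: (d) is engaged (a current Tier 4 Registration is held), but is set aside by (e): (e) operates — the lot is in a historic district. (f) is not triggered (the lot is solely residential), so (e) stands. Exception (b) stands.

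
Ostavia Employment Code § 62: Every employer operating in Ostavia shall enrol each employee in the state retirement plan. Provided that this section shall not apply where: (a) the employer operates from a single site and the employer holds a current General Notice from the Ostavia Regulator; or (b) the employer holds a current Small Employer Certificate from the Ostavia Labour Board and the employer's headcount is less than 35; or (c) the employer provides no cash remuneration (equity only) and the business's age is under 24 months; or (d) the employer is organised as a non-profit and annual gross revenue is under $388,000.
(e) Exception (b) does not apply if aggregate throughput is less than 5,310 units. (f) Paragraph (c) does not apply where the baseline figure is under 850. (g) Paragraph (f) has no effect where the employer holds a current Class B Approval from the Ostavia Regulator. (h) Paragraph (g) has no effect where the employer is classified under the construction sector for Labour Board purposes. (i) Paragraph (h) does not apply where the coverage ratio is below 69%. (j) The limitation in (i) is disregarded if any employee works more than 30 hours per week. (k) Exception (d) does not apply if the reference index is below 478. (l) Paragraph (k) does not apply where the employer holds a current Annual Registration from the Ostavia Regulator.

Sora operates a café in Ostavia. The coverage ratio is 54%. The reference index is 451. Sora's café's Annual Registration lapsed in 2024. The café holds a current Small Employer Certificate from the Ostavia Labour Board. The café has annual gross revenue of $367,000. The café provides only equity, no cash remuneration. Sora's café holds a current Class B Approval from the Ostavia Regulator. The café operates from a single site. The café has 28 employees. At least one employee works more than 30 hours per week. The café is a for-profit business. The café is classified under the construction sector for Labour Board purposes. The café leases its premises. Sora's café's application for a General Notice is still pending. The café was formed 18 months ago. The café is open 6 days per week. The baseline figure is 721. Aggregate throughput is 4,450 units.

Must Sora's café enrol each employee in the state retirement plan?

Exception (a) does not apply: the General Notice is not current.
All of (b)'s requirements are met (a current Small Employer Certificate is held; the employer's headcount is 28, less than the 35 limit). But: (e) operates against (b): aggregate throughput is 4,450 units, less than the 5,310 units limit. So (b) is unavailable.
Exception (c) is satisfied on its face — remuneration is equity-only; the business's age is 18 months, under the 24 months limit. But applying paragraphs (f)–(j): (f) operates against (c): the baseline figure is 721, under the 850 limit. (g) would limit (f) — a current Class B Approval is held — but (h) sets (g) aside: (h) operates against (g): the café is classified under the construction sector. (i) would limit (h) — the coverage ratio is 54%, below the 69% limit — but (j) sets (i) aside: (j) operates against (i): at least one employee exceeds 30 hours/week. Exception (c) does not apply.
Exception (d) does not apply: the employer is for-profit.
No exception is made out. Sora's café falls within the general rule.

Yes — Sora's café must enrol each employee in the state retirement plan.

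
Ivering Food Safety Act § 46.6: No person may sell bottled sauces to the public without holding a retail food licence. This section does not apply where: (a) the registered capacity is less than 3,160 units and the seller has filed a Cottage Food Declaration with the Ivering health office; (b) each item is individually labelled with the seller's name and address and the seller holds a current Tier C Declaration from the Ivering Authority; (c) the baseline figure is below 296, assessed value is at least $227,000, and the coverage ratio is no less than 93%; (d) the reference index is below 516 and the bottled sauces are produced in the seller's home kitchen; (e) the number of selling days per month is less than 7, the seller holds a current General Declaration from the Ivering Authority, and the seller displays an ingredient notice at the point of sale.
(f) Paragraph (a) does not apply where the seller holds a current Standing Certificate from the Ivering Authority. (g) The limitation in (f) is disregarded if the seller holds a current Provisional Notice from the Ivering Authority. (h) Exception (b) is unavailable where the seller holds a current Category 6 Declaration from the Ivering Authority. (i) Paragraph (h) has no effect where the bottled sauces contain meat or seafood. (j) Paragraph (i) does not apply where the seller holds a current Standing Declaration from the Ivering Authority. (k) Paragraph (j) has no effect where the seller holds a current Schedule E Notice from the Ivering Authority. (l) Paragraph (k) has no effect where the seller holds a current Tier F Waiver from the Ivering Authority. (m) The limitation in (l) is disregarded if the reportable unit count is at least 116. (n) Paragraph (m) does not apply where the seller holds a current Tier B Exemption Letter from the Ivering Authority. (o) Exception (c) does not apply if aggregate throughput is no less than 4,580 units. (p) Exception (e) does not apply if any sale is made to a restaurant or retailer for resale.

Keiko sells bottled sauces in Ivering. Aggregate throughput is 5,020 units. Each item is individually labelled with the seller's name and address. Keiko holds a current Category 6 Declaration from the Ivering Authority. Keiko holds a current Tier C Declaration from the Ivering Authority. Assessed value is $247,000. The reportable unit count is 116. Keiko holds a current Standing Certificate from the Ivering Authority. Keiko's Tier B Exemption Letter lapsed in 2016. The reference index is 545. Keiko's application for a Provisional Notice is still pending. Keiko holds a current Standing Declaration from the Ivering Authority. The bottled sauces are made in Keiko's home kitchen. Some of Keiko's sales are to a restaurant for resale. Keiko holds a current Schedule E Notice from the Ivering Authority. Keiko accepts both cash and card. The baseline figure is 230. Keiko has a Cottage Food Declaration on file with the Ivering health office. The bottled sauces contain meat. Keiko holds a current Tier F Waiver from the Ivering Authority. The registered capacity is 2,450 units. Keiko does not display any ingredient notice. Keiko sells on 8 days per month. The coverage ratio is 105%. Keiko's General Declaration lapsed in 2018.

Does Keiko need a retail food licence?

Exception (a)'s conditions are all satisfied: the registered capacity is 2,450 units, less than the 3,160 units limit; a Cottage Food Declaration is on file. However, paragraphs (f)–(g) must be considered: (f) operates against (a): a current Standing Certificate is held. (g) is not engaged (there is no Provisional Notice in force), so (f) stands. So (a) is unavailable.
Exception (b): items are individually labelled; a current Tier C Declaration is held — every condition holds. As to paragraphs (h)–(n): (h) is triggered (a current Category 6 Declaration is held), but is displaced by (i): (i) applies — the bottled sauces contain meat. (j) would limit (i) — a current Standing Declaration is held — but (k) sets (j) aside: (k) operates against (j): a current Schedule E Notice is held. (l) operates (a current Tier F Waiver is held), but is overridden by (m): (m) operates against (l): the reportable unit count is 116, meeting the 116 threshold. (n), which would lift (m), is not triggered — no current Tier B Exemption Letter is held. (b) remains available.
Exception (c) is satisfied on its face — the baseline figure is 230, below the 296 limit; assessed value is $247,000, meeting the $227,000 threshold; the coverage ratio is 105%, meeting the 93% threshold. However, paragraph (o) must be considered: (o) operates against (c): aggregate throughput is 5,020 units, meeting the 4,580 units threshold. So (c) is unavailable.
Exception (d) requires that the reference index is below 516; but the reference index is 545, not below 516, so (d) is unavailable.
Exception (e) requires that the number of selling days per month is less than 7; but the number of selling days per month is 8, not less than 7, so (e) is unavailable.

No — exception (b) applies; Keiko is not required to hold a retail food licence.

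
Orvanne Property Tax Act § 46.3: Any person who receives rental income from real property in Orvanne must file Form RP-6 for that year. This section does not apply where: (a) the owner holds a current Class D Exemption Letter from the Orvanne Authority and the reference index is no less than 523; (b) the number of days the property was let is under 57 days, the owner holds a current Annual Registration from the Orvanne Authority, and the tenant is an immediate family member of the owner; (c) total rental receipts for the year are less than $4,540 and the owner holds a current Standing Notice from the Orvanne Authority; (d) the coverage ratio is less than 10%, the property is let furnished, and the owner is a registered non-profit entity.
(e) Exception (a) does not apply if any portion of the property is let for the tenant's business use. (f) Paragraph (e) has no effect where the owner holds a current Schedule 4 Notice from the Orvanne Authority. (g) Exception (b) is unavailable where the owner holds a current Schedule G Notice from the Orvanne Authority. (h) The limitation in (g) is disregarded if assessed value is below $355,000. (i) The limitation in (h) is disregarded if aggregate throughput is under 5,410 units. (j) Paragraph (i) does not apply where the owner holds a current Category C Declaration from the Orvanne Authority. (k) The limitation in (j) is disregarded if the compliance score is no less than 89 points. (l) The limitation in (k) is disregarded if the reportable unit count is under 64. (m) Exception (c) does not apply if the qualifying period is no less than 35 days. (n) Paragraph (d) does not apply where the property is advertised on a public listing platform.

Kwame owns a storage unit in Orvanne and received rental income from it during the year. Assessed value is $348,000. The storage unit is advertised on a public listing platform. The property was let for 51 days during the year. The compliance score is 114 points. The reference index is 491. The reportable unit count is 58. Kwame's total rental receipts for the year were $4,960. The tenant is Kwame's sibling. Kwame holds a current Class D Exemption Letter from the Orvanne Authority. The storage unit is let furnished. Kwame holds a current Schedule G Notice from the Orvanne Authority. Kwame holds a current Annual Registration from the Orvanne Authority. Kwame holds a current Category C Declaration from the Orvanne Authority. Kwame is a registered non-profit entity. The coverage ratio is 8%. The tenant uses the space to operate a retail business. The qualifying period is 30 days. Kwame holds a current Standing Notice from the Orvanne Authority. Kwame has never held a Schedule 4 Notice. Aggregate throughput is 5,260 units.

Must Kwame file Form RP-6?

No — exception (b) applies; Kwame is not required to file Form RP-6.

Exception (a) requires that the reference index is no less than 523; but the reference index is 491, short of 523, so (a) is unavailable.
Exception (b): the number of days the property was let is 51 days, under the 57 days limit; a current Annual Registration is held; the tenant is an immediate family member — every condition holds. Considering the limiting provisions: (g) is triggered (a current Schedule G Notice is held), but is displaced by (h): (h) is triggered — assessed value is $348,000, below the $355,000 limit. (i) would limit (h) — aggregate throughput is 5,260 units, under the 5,410 units limit — but (j) sets (i) aside: (j) applies — a current Category C Declaration is held. (k) operates (the compliance score is 114 points, meeting the 89 points threshold), but yields to (l): (l) is engaged — the reportable unit count is 58, under the 64 limit. (b) remains available.
Exception (c) does not apply: total rental receipts for the year are $4,960, not less than $4,540.
All of (d)'s requirements are met (the coverage ratio is 8%, less than the 10% limit; the property is let furnished; Kwame is a registered non-profit). But: (n) is triggered — the property is publicly advertised. So (d) is unavailable.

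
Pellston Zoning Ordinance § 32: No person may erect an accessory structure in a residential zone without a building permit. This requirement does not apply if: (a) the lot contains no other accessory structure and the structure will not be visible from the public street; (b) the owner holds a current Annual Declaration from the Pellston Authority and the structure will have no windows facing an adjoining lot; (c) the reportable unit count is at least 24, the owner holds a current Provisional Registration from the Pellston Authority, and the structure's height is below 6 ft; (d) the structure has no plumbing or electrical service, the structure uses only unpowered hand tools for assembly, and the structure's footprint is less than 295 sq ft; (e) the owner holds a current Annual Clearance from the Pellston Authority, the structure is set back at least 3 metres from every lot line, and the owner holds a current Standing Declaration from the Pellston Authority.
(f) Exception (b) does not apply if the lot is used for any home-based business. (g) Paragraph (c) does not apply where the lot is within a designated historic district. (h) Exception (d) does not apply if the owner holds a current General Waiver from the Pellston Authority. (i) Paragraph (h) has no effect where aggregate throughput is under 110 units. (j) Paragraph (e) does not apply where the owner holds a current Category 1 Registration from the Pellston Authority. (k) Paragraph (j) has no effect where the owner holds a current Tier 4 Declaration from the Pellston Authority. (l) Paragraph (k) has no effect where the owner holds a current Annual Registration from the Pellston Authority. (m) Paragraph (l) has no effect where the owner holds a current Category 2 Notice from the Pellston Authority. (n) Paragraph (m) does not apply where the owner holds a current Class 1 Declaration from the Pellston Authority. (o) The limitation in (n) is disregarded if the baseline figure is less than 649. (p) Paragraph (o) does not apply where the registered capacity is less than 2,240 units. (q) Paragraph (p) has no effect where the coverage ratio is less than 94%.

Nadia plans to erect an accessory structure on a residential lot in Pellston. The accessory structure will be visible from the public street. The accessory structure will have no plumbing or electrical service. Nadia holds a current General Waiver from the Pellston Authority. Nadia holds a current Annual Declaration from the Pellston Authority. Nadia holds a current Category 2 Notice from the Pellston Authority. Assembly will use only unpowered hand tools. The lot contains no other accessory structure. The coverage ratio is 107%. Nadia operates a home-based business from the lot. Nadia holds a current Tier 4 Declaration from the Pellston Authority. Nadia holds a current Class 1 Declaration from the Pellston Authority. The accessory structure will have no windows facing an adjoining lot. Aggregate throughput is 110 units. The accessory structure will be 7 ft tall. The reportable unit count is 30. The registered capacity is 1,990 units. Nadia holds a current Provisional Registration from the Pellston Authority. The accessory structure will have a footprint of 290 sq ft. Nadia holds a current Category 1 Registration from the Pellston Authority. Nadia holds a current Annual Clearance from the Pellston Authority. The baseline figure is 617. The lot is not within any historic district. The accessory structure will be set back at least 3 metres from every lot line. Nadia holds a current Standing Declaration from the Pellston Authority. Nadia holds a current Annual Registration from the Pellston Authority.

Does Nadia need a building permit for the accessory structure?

Yes — Nadia must obtain a building permit.

Exception (a) fails — the structure will be visible from the street.
Exception (b)'s conditions are all satisfied: a current Annual Declaration is held; no windows face an adjoining lot. However, paragraph (f) must be considered: (f) applies — a home-based business operates on the lot. So (b) is unavailable.
Exception (c) requires that the structure's height is below 6 ft; but the structure's height is 7 ft, not below 6 ft, so (c) is unavailable.
Exception (d)'s conditions are all satisfied: there is no plumbing or electrical service; assembly uses only hand tools; the structure's footprint is 290 sq ft, less than the 295 sq ft limit. But: (h) is triggered — a current General Waiver is held. (i), which would lift (h), is not engaged — aggregate throughput is 110 units, not under 110 units. So (d) is unavailable.
Exception (e): a current Annual Clearance is held; the setback is at least 3 m on every side; a current Standing Declaration is held — every condition holds. But applying paragraphs (j)–(q): (j) operates against (e): a current Category 1 Registration is held. (k) is engaged (a current Tier 4 Declaration is held), but is displaced by (l): (l) operates — a current Annual Registration is held. (m) would limit (l) — a current Category 2 Notice is held — but (n) sets (m) aside: (n) operates — a current Class 1 Declaration is held. (o) is engaged (the baseline figure is 617, less than the 649 limit), but is displaced by (p): (p) operates against (o): the registered capacity is 1,990 units, less than the 2,240 units limit. (q) is inapplicable (the coverage ratio is 107%, not less than 94%), so (p) stands. So (e) is unavailable.
No exception displaces § 32.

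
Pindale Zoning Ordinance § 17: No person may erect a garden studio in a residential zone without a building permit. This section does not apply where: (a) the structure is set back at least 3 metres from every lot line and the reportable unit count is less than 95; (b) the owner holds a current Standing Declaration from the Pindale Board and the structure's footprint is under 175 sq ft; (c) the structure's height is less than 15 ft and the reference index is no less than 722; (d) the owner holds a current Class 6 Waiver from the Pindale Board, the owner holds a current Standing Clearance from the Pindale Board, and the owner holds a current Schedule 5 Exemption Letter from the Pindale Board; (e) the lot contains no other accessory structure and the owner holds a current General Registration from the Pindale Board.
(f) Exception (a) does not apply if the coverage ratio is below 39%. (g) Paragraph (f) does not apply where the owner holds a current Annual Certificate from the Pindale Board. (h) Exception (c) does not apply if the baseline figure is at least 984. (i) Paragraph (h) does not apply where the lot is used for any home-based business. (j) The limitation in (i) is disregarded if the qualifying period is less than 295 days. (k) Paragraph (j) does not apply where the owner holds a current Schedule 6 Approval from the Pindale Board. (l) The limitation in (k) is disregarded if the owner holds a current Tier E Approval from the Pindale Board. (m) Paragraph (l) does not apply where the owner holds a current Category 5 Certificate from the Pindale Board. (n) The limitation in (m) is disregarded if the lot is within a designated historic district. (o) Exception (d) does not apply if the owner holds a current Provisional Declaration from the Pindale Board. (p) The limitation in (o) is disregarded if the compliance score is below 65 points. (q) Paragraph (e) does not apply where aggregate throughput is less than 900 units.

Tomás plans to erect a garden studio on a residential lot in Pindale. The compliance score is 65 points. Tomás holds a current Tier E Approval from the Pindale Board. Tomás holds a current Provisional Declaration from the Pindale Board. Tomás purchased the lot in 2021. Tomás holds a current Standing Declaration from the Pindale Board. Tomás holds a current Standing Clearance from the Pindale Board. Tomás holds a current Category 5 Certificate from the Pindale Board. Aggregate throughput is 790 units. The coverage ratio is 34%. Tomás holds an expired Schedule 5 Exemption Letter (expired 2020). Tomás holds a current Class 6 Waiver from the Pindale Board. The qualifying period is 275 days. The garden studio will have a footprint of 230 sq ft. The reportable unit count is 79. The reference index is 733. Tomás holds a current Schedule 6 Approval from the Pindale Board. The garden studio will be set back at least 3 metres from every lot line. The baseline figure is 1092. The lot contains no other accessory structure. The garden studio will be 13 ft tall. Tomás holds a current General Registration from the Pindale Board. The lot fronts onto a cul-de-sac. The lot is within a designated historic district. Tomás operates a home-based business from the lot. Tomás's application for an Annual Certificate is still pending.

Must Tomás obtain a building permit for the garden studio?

Yes — Tomás must obtain a building permit.

All of (a)'s requirements are met (the setback is at least 3 m on every side; the reportable unit count is 79, less than the 95 limit). But: (f) operates against (a): the coverage ratio is 34%, below the 39% limit. (g) does not operate here (there is no Annual Certificate in force), so (f) stands. So (a) is unavailable.
Exception (b) requires that the structure's footprint is under 175 sq ft; but the structure's footprint is 230 sq ft, not under 175 sq ft, so (b) is unavailable.
Exception (c)'s conditions are all satisfied: the structure's height is 13 ft, less than the 15 ft limit; the reference index is 733, meeting the 722 threshold. But: (h) operates against (c): the baseline figure is 1,092, meeting the 984 threshold. (i) would limit (h) — a home-based business operates on the lot — but (j) sets (i) aside: (j) applies — the qualifying period is 275 days, less than the 295 days limit. (k) is engaged (a current Schedule 6 Approval is held), but is displaced by (l): (l) is triggered — a current Tier E Approval is held. (m) would limit (l) — a current Category 5 Certificate is held — but (n) sets (m) aside: (n) is engaged — the lot is in a historic district. (c) is therefore removed.
Exception (d) fails — the Schedule 5 Exemption Letter is not current.
Exception (e)'s conditions are all satisfied: the lot has no other accessory structure; a current General Registration is held. However, paragraph (q) must be considered: (q) operates against (e): aggregate throughput is 790 units, less than the 900 units limit. (e) is therefore removed.
No exception applies. The general rule governs.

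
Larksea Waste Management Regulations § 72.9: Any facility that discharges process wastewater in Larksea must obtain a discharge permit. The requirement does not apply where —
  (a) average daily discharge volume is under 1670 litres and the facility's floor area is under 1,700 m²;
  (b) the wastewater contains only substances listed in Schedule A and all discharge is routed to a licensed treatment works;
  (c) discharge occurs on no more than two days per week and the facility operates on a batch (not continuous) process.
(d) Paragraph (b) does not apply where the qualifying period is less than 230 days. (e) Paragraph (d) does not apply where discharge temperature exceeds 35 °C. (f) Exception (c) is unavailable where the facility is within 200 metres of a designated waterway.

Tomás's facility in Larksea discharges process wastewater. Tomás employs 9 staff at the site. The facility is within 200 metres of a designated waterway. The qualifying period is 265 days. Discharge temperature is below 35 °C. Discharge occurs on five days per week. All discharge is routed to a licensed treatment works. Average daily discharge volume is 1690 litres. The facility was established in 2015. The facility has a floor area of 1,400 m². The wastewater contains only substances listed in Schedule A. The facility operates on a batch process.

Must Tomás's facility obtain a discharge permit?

No — exception (b) applies; Tomás's facility is not required to obtain a discharge permit.

Exception (a) requires that average daily discharge volume is under 1670 litres; but average daily discharge volume is 1690 litres, not under 1670 litres, so (a) is unavailable.
Exception (b)'s conditions are all satisfied: the wastewater is Schedule-A-only; discharge is routed to a licensed treatment works. As to paragraphs (d)–(e): (d), which would limit (b), is not triggered: the qualifying period is 265 days, not less than 230 days. So (b) applies.
Exception (c) requires that discharge occurs on no more than two days per week; but discharge occurs on five days per week, so (c) is unavailable.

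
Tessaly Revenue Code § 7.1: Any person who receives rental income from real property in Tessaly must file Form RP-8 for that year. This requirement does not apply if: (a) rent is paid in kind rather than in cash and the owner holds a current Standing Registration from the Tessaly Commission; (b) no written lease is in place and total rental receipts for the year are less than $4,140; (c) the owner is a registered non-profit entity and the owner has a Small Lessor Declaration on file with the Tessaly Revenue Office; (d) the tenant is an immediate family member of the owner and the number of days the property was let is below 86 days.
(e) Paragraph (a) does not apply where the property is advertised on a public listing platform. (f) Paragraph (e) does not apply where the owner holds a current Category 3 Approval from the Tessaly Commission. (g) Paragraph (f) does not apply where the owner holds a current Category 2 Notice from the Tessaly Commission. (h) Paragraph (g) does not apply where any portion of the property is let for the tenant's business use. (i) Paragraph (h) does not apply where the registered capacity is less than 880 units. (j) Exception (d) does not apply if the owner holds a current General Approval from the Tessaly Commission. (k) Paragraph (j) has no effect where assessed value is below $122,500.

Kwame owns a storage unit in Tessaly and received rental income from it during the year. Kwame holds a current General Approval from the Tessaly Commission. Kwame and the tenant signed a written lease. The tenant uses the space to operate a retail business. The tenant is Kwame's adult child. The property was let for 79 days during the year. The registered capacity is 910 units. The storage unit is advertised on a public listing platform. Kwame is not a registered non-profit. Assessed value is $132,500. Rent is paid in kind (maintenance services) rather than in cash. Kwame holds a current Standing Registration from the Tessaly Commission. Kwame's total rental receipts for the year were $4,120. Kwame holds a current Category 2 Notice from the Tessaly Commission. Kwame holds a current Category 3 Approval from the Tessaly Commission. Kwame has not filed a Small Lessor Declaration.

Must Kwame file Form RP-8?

No — exception (a) applies; Kwame is not required to file Form RP-8.

Exception (a) is satisfied on its face — rent is paid in kind; a current Standing Registration is held. Applying paragraphs (e)–(i): (e) is triggered (the property is publicly advertised), but is displaced by (f): (f) is engaged — a current Category 3 Approval is held. (g) would limit (f) — a current Category 2 Notice is held — but (h) sets (g) aside: (h) is engaged — the space is let for business use. (i), which would lift (h), is not engaged — the registered capacity is 910 units, not less than 880 units. Exception (a) stands.
Exception (b) requires that no written lease is in place; but a written lease is in place, so (b) is unavailable.
Exception (c) does not apply: Kwame is not a registered non-profit.
Exception (d)'s conditions are all satisfied: the tenant is an immediate family member; the number of days the property was let is 79 days, below the 86 days limit. However, paragraphs (j)–(k) must be considered: (j) operates — a current General Approval is held. (k), which would lift (j), does not operate here — assessed value is $132,500, not below $122,500. Exception (d) does not apply.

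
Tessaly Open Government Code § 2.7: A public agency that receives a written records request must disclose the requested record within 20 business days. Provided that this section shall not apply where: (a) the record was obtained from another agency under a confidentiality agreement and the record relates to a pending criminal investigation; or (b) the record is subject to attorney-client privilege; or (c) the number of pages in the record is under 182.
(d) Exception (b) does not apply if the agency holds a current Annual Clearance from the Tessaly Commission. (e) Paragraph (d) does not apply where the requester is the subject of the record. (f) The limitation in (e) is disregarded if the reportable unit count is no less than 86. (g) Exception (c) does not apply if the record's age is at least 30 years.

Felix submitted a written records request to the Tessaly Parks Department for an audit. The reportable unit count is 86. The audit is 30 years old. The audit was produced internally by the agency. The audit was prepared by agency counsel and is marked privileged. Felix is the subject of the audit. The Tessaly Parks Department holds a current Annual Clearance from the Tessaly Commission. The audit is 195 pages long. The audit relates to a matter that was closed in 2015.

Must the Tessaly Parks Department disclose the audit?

Exception (a) does not apply: the audit was produced internally.
All of (b)'s requirements are met (the audit is privileged). Turning to paragraphs (d)–(f): (d) operates against (b): a current Annual Clearance is held. (e) applies (Felix is the subject of the audit), but is set aside by (f): (f) operates against (e): the reportable unit count is 86, meeting the 86 threshold. Exception (b) does not apply.
Exception (c) does not apply: the number of pages in the record is 195, not under 182.
No exception applies. The general rule governs.

Yes — the Tessaly Parks Department must disclose the audit.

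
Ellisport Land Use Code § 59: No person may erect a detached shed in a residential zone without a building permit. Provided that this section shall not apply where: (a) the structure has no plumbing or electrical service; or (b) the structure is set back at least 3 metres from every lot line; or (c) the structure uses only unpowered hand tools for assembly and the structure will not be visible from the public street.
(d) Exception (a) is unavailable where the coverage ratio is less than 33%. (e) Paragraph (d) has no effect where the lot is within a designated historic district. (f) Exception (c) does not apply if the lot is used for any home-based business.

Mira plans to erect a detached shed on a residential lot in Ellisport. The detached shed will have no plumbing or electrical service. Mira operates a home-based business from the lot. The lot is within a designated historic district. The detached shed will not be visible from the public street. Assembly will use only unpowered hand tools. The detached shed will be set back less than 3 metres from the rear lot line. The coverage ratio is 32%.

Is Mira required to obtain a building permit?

No — exception (a) applies; Mira does not need a building permit.

Exception (a)'s conditions are all satisfied: there is no plumbing or electrical service. Applying paragraphs (d)–(e): (d) would limit (a) — the coverage ratio is 32%, less than the 33% limit — but (e) sets (d) aside: (e) operates — the lot is in a historic district. Exception (a) stands.
Exception (b) requires that the structure is set back at least 3 metres from every lot line; but the rear setback is under 3 m, so (b) is unavailable.
Exception (c)'s conditions are all satisfied: assembly uses only hand tools; the structure will not be visible from the street. Turning to paragraph (f): (f) operates against (c): a home-based business operates on the lot. (c) is therefore removed.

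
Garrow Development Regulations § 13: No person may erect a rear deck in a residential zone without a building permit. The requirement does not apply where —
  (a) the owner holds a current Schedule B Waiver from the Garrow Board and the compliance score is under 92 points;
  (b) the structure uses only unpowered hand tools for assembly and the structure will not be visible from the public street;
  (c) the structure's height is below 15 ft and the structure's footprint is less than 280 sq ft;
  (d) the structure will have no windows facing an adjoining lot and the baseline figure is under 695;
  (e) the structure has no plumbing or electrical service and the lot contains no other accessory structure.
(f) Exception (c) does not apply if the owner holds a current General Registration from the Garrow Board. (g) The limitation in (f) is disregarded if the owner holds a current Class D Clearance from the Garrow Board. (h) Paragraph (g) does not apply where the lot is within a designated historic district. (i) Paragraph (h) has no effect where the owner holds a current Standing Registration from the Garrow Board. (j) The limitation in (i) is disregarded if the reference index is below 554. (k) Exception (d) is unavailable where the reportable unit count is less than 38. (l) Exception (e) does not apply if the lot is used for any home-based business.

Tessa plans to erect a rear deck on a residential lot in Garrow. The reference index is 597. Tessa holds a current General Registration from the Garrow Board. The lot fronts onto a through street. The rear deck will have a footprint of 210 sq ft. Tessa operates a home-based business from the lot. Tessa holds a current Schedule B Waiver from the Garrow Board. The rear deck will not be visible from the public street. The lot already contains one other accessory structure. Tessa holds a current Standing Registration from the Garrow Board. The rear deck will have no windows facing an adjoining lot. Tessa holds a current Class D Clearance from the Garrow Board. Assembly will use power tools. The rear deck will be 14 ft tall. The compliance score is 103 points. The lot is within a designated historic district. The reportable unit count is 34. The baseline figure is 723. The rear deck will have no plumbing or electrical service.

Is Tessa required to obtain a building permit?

Exception (a) requires that the compliance score is under 92 points; but the compliance score is 103 points, not under 92 points, so (a) is unavailable.
Exception (b) does not apply: assembly uses power tools.
Exception (c) is satisfied on its face — the structure's height is 14 ft, below the 15 ft limit; the structure's footprint is 210 sq ft, less than the 280 sq ft limit. Under paragraphs (f)–(j): (f) applies (a current General Registration is held), but is displaced by (g): (g) operates — a current Class D Clearance is held. (h) would limit (g) — the lot is in a historic district — but (i) sets (h) aside: (i) is engaged — a current Standing Registration is held. (j), which would lift (i), is not triggered — the reference index is 597, not below 554. (c) remains available.
Exception (d) fails — the baseline figure is 723, not under 695.
Exception (e) fails — the lot already has another accessory structure.

No — exception (c) applies; Tessa does not need a building permit.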